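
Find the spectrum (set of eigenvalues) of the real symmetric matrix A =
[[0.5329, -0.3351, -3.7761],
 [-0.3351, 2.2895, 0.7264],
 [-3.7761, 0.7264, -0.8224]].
sigma(A) ≈ {-4, 2, 4}

A is real symmetric, so its spectrum consists of real eigenvalues. Expanding the characteristic polynomial of the displayed matrix gives
  det(λ I - A) = p(λ) = λ^3 + (-2)λ^2 + (-16)λ + (32).
Solving p(λ) = 0 yields eigenvalues ≈ -4, 2, 4. (A is shown rounded to 4 decimals, so these recover the underlying integer eigenvalues to within that precision.)
Verification: the trace of A = 2 equals the sum of eigenvalues 2, and det(A) ≈ -31.9997 matches the eigenvalue product -32.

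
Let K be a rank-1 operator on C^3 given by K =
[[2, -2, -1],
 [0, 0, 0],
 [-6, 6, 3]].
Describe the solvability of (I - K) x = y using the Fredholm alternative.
(I - K) is invertible (det(I - K) = -4 ≠ 0), so for every y in C^3 the equation (I - K) x = y has a unique solution.

K has rank 1, so it is an outer product K = u v^T: every row of K is a multiple of one row vector. Reading off the entries, u = (-1, 0, 3) and v = (-2, 2, 1) (row i of K equals u_i·v^T). A rank-one matrix u v^T satisfies K u = u (v·u) and kills the (2)-dimensional subspace v^⊥, so its characteristic polynomial is lambda^2 (lambda - v·u) with v·u = tr K = 5. Hence the eigenvalues of I - K are 1 (multiplicity 2) and 1 - (5) = -4, so det(I - K) = -4. (Direct check: I - K =
[[-1, 2, 1],
 [0, 1, 0],
 [6, -6, -2]]
has determinant -4.) The finite-dimensional Fredholm alternative says: either (I - K) is invertible, or ker(I - K) ≠ {0} and then range(I - K) = ker((I - K)^*)^⊥, with dim ker(I - K) = dim ker((I - K)^*). Since det(I - K) ≠ 0, 1 is not an eigenvalue of K and ker(I - K) = {0}, so we are in the first case: for every y there is a unique x = (I - K)^(-1) y. Explicitly, by the Sherman–Morrison formula, (I - u v^T)^(-1) = I + u v^T/(1 - v·u), i.e. (I - K)^(-1) = I + K/(-4).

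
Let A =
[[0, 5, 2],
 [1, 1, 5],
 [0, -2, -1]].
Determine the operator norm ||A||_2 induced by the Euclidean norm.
||A||_2 ≈ 6.884 (= sqrt(largest eigenvalue of A^T A))

||A||_2 = sigma_max(A) = sqrt(lambda_max(A^T A)). Form the symmetric matrix M = A^T A =
[[1, 1, 5],
 [1, 30, 17],
 [5, 17, 30]].
Its characteristic polynomial (trace, sum of principal 2x2 minors, determinant of M give the coefficients) is
  p(λ) = det(λ I - M) = λ^3 - 61λ^2 + 645λ - 1.
No integer candidate from the rational root theorem (±divisors of 1) is a root, so the roots are irrational. The cubic discriminant is Δ = 474484784 > 0, so there are three distinct real roots. p(0) = -1 and p(1) = 584 have opposite signs, so a root lies in (0, 1); Newton's method refines it to λ ≈ 0.0016. p(13) = 272 and p(14) = -183 have opposite signs, so a root lies in (13, 14); Newton's method refines it to λ ≈ 13.6085. p(47) = -612 and p(48) = 1007 have opposite signs, so a root lies in (47, 48); Newton's method refines it to λ ≈ 47.39. Check (Vieta): the three roots sum to 61, matching tr M = 61.
So the eigenvalues of A^T A are ≈ 0.0016, 13.6085, 47.39 (all ≥ 0, as they must be for A^T A). The largest is λ_max ≈ 47.39, hence ||A||_2 = sqrt(λ_max) ≈ 6.884.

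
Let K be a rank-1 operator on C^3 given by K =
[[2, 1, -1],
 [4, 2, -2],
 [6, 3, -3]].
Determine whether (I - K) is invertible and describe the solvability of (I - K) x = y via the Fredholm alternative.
(I - K) is singular (det(I - K) = 0, i.e. 1 ∈ sigma(K)). (I - K) x = y is solvable iff y ⊥ ker((I - K)^*) = span{(2, 1, -1)}, i.e. iff 2y_1 + y_2 - y_3 = 0. When solvable, the solutions are x = y + c·(1, 2, 3), c arbitrary (ker(I - K) = span{(1, 2, 3)}, dimension 1).

K has rank 1, so it is an outer product K = u v^T: every row of K is a multiple of one row vector. Reading off the entries, u = (1, 2, 3) and v = (2, 1, -1) (row i of K equals u_i·v^T). A rank-one matrix u v^T satisfies K u = u (v·u) and kills the (2)-dimensional subspace v^⊥, so its characteristic polynomial is lambda^2 (lambda - v·u) with v·u = tr K = 1. Hence the eigenvalues of I - K are 1 (multiplicity 2) and 1 - (1) = 0, so det(I - K) = 0. (Direct check: I - K =
[[-1, -1, 1],
 [-4, -1, 2],
 [-6, -3, 4]]
has determinant 0.) So 1 is an eigenvalue of K and (I - K) is not invertible. The finite-dimensional Fredholm alternative says: either (I - K) is invertible, or ker(I - K) ≠ {0} and then range(I - K) = ker((I - K)^*)^⊥, with dim ker(I - K) = dim ker((I - K)^*). We are in the second case, so we need both kernels. Kernel of I - K: (I - K) u = u - u (v·u) = u - u = 0, so ker(I - K) = span{u} = span{(1, 2, 3)} (it is exactly 1-dimensional because rank(I - K) = 2). Kernel of the adjoint: K is real, so (I - K)^* = I - K^T = I - v u^T, and (I - v u^T) v = v - v (u·v) = 0; hence ker((I - K)^*) = span{v} = span{(2, 1, -1)}. Therefore (I - K) x = y is solvable iff <y, v> = 0, i.e. iff 2y_1 + y_2 - y_3 = 0. When this holds, K y = u (v·y) = 0, so (I - K) y = y and x = y is a particular solution; the full solution set is the line x = y + c·u = y + c·(1, 2, 3), c ∈ C.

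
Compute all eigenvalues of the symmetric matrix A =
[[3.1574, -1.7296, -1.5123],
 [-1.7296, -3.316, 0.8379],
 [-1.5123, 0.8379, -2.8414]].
sigma(A) ≈ {-4, -3, 4}

A is real symmetric, so its spectrum consists of real eigenvalues. Expanding the characteristic polynomial of the displayed matrix gives
  det(λ I - A) = p(λ) = λ^3 + (3)λ^2 + (-16)λ + (-48).
Solving p(λ) = 0 yields eigenvalues ≈ -4, -3, 4. (A is shown rounded to 4 decimals, so these recover the underlying integer eigenvalues to within that precision.)
Verification: the trace of A = -3 equals the sum of eigenvalues -3, and det(A) ≈ 47.9998 matches the eigenvalue product 48.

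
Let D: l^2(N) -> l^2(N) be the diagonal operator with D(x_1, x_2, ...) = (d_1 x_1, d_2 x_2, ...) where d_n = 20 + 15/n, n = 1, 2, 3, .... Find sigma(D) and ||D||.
sigma(D) = {20 + 15/n : n ≥ 1} ∪ {20}; ||D|| = 35

A bounded diagonal operator on l^2 with diagonal entries d_n has spectrum equal to the closure of {d_n : n ≥ 1}: every d_n is an eigenvalue (with eigenvector e_n), so {d_n} ⊂ sigma(D); the spectrum is closed, so its closure is too; and for lambda not in the closure, (D - lambda I) has bounded inverse (the diagonal entries 1/(d_n - lambda) are bounded). For our sequence d_n = 20 + 15/n, n = 1, 2, 3, ...:
  - {d_n} = {20 + 15/n : n ≥ 1}; the only limit point is 20
  - closure = {20 + 15/n : n ≥ 1} ∪ {20}
For the norm: a diagonal operator has ||D|| = sup_n |d_n|. Here d_n = 20 + 15/n is positive and decreasing, so sup_n |d_n| = d_1 = 20 + 15 = 35. So ||D|| = 35.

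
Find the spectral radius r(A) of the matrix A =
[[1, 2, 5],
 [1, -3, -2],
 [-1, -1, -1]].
r(A) ≈ 3.8686

The eigenvalues of A are the roots of its characteristic polynomial. With M = A (coefficients from the trace, the sum of principal 2x2 minors, and det A):
  p(λ) = det(λ I - M) = λ^3 + 3λ^2 + 13.
No integer candidate from the rational root theorem (±divisors of 13) is a root, so the roots are irrational. The cubic discriminant is Δ = -5967 < 0, so there is one real root and a complex-conjugate pair. p(-4) = -3 and p(-3) = 13 have opposite signs, so a root lies in (-4, -3); Newton's method refines it to λ ≈ -3.8686. Dividing out (λ - (-3.8686)) leaves approximately λ^2 - 0.8686λ + 3.3604. For λ^2 - 0.8686λ + 3.3604 the discriminant is -12.687. It is negative, so the remaining roots are the complex-conjugate pair λ ≈ 0.4343 ± 1.7809i. Their product equals the constant term, so |λ|^2 ≈ 3.3604 and |λ| ≈ 1.8331.
Thus the eigenvalues (to 4 decimals) are -3.8686 (modulus 3.8686); 0.4343 ± 1.7809i (modulus 1.8331). The spectral radius is the largest modulus: r(A) ≈ 3.8686. (Cross-check: r(A) ≤ ||A||_2 ≈ 6.41; equality holds whenever A is normal, though it can also hold for some non-normal A.)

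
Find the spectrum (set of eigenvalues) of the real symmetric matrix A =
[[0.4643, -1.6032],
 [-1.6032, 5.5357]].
sigma(A) ≈ {0, 6}

A is real symmetric, so its spectrum consists of real eigenvalues. Expanding the characteristic polynomial of the displayed matrix gives
  det(λ I - A) = p(λ) = λ^2 + (-6)λ + (0).
Solving p(λ) = 0 yields eigenvalues ≈ 0, 6. (A is shown rounded to 4 decimals, so these recover the underlying integer eigenvalues to within that precision.)
Verification: the trace of A = 6 equals the sum of eigenvalues 6, and det(A) ≈ -0.0000 matches the eigenvalue product 0.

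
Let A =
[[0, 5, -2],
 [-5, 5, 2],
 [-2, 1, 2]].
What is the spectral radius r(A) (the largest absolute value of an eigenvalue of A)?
r(A) ≈ 4.8815

The eigenvalues of A are the roots of its characteristic polynomial. With M = A (coefficients from the trace, the sum of principal 2x2 minors, and det A):
  p(λ) = det(λ I - M) = λ^3 - 7λ^2 + 29λ - 20.
No integer candidate from the rational root theorem (±divisors of 20) is a root, so the roots are irrational. The cubic discriminant is Δ = -21507 < 0, so there is one real root and a complex-conjugate pair. p(0) = -20 and p(1) = 3 have opposite signs, so a root lies in (0, 1); Newton's method refines it to λ ≈ 0.8393. Dividing out (λ - (0.8393)) leaves approximately λ^2 - 6.1607λ + 23.8293. For λ^2 - 6.1607λ + 23.8293 the discriminant is -57.3631. It is negative, so the remaining roots are the complex-conjugate pair λ ≈ 3.0803 ± 3.7869i. Their product equals the constant term, so |λ|^2 ≈ 23.8293 and |λ| ≈ 4.8815.
Thus the eigenvalues (to 4 decimals) are 0.8393 (modulus 0.8393); 3.0803 ± 3.7869i (modulus 4.8815). The spectral radius is the largest modulus: r(A) ≈ 4.8815. (Cross-check: r(A) ≤ ||A||_2 ≈ 8.4102; equality holds whenever A is normal, though it can also hold for some non-normal A.)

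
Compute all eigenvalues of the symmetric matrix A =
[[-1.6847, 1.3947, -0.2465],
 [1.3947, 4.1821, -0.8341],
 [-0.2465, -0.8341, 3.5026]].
sigma(A) ≈ {-2, 3, 5}

A is real symmetric, so its spectrum consists of real eigenvalues. Expanding the characteristic polynomial of the displayed matrix gives
  det(λ I - A) = p(λ) = λ^3 + (-6)λ^2 + (-1)λ + (30).
Solving p(λ) = 0 yields eigenvalues ≈ -2, 3, 5. (A is shown rounded to 4 decimals, so these recover the underlying integer eigenvalues to within that precision.)
Verification: the trace of A = 6 equals the sum of eigenvalues 6, and det(A) ≈ -29.9996 matches the eigenvalue product -30.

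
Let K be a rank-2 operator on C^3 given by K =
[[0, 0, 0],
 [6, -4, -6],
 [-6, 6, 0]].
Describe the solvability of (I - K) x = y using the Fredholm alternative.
(I - K) is invertible (det(I - K) = 41 ≠ 0), so for every y in C^3 the equation (I - K) x = y has a unique solution.

K has rank 2 and factors as K = U V^T = u1 v1^T + u2 v2^T with u1 = (0, 3, -3), v1 = (2, -1, -3), u2 = (0, 1, -3), v2 = (0, -1, 3) (multiplying out reproduces the displayed K). The nonzero eigenvalues of U V^T coincide with those of the 2 x 2 matrix G = V^T U = [[v1·u1, v1·u2], [v2·u1, v2·u2]] = [[6, 8], [-12, -10]], and by the Sylvester determinant identity det(I_3 - U V^T) = det(I_2 - V^T U) = det([[-5, -8], [12, 11]]) = (-5)(11) - (-8)(12) = 41. (Direct check: I - K =
[[1, 0, 0],
 [-6, 5, 6],
 [6, -6, 1]]
has determinant 41.) The finite-dimensional Fredholm alternative says: either (I - K) is invertible, or ker(I - K) ≠ {0} and then range(I - K) = ker((I - K)^*)^⊥, with dim ker(I - K) = dim ker((I - K)^*). Since det(I - K) ≠ 0, 1 is not an eigenvalue of K and ker(I - K) = {0}, so we are in the first case: for every y there is a unique x = (I - K)^(-1) y. (Explicitly, by the Woodbury identity, (I - U V^T)^(-1) = I + U (I_2 - G)^(-1) V^T.)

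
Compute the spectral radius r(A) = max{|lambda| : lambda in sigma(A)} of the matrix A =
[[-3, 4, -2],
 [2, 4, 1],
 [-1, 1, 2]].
r(A) ≈ 5.0801

The eigenvalues of A are the roots of its characteristic polynomial. With M = A (coefficients from the trace, the sum of principal 2x2 minors, and det A):
  p(λ) = det(λ I - M) = λ^3 - 3λ^2 - 21λ + 53.
No integer candidate from the rational root theorem (±divisors of 53) is a root, so the roots are irrational. The cubic discriminant is Δ = 30996 > 0, so there are three distinct real roots. p(-5) = -42 and p(-4) = 25 have opposite signs, so a root lies in (-5, -4); Newton's method refines it to λ ≈ -4.4334. p(2) = 7 and p(3) = -10 have opposite signs, so a root lies in (2, 3); Newton's method refines it to λ ≈ 2.3533. p(5) = -2 and p(6) = 35 have opposite signs, so a root lies in (5, 6); Newton's method refines it to λ ≈ 5.0801. Check (Vieta): the three roots sum to 3, matching tr M = 3.
Thus the eigenvalues (to 4 decimals) are -4.4334 (modulus 4.4334); 2.3533 (modulus 2.3533); 5.0801 (modulus 5.0801). The spectral radius is the largest modulus: r(A) ≈ 5.0801. (Cross-check: r(A) ≤ ||A||_2 ≈ 5.891; equality holds whenever A is normal, though it can also hold for some non-normal A.)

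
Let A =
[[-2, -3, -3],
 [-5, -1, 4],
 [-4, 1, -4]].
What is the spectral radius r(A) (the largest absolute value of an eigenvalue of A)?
r(A) = (2 + sqrt(112))/2 ≈ 6.2915

The eigenvalues of A are the roots of its characteristic polynomial. With M = A (coefficients from the trace, the sum of principal 2x2 minors, and det A):
  p(λ) = det(λ I - M) = λ^3 + 7λ^2 - 17λ - 135.
By the rational root theorem any rational root is an integer divisor of 135. Testing λ = -5: p(-5) = -125 + 175 + 85 - 135 = 0, so λ = -5 is a root. Dividing out (λ + 5) leaves p(λ) = (λ + 5)(λ^2 + 2λ - 27). For λ^2 + 2λ - 27 the discriminant is 112. It is nonnegative but not a perfect square, so the roots are real and irrational: λ = (-2 ± sqrt(112))/2 ≈ 4.2915, -6.2915.
Thus the eigenvalues (to 4 decimals) are 4.2915 (modulus 4.2915); -6.2915 (modulus 6.2915); -5 (modulus 5). The spectral radius is the largest modulus: r(A) = (2 + sqrt(112))/2 ≈ 6.2915. (Cross-check: r(A) ≤ ||A||_2 ≈ 6.8661; equality holds whenever A is normal, though it can also hold for some non-normal A.)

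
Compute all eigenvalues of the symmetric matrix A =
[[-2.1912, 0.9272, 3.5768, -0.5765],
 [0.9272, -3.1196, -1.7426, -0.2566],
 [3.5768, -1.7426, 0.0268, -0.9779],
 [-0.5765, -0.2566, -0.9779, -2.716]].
sigma(A) ≈ {-6, -3, -2, 3}

A is real symmetric, so its spectrum consists of real eigenvalues. Expanding the characteristic polynomial of the displayed matrix gives
  det(λ I - A) = p(λ) = λ^4 + (8)λ^3 + (3)λ^2 + (-71.9986)λ + (-108).
Solving p(λ) = 0 yields eigenvalues ≈ -6, -3, -2, 3. (A is shown rounded to 4 decimals, so these recover the underlying integer eigenvalues to within that precision.)
Verification: the trace of A = -8 equals the sum of eigenvalues -8, and det(A) ≈ -107.9992 matches the eigenvalue product -108.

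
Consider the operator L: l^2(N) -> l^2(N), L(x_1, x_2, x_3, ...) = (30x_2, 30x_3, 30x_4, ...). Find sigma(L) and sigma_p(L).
sigma(L) = closed disk {z in C : |z| ≤ 30}; sigma_p(L) = open disk {z in C : |z| < 30}

Note L = 30·V where V is the unit left shift (V x)_k = x_{k+1}; so sigma(L) = 30·sigma(V) and ||L|| = 30||V||. ||L x||^2 = 900sum_{k≥2} |x_k|^2 ≤ 900||x||^2, with equality on {x : x_1 = 0}, so ||L|| = 30. For any lambda with |lambda| < 30, set r = lambda/30 (|r| < 1); the vector x = (1, r, r^2, ...) is in l^2 and satisfies L x = 30(r, r^2, ...) = lambda x, so lambda is an eigenvalue. On the boundary |lambda| = 30 the geometric series diverges, so no l^2 eigenvector exists, but these lambda lie in the approximate point spectrum. Hence sigma(L) is the closed disk of radius 30 and sigma_p(L) is the open disk.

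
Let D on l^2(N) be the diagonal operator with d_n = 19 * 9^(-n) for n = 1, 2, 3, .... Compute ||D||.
||D|| = 19/9 (attained at n = 1)

For D diagonal, ||D|| = sup_n |d_n|. The sequence d_n = 19 * 9^(-n) is positive and strictly decreasing (ratio 9^(-1) < 1), so the supremum is d_1 = 19/9. Hence ||D|| = 19/9.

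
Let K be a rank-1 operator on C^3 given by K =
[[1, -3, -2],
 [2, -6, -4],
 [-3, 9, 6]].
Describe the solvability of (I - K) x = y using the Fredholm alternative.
(I - K) is singular (det(I - K) = 0, i.e. 1 ∈ sigma(K)). (I - K) x = y is solvable iff y ⊥ ker((I - K)^*) = span{(1, -3, -2)}, i.e. iff y_1 - 3y_2 - 2y_3 = 0. When solvable, the solutions are x = y + c·(1, 2, -3), c arbitrary (ker(I - K) = span{(1, 2, -3)}, dimension 1).

K has rank 1, so it is an outer product K = u v^T: every row of K is a multiple of one row vector. Reading off the entries, u = (1, 2, -3) and v = (1, -3, -2) (row i of K equals u_i·v^T). A rank-one matrix u v^T satisfies K u = u (v·u) and kills the (2)-dimensional subspace v^⊥, so its characteristic polynomial is lambda^2 (lambda - v·u) with v·u = tr K = 1. Hence the eigenvalues of I - K are 1 (multiplicity 2) and 1 - (1) = 0, so det(I - K) = 0. (Direct check: I - K =
[[0, 3, 2],
 [-2, 7, 4],
 [3, -9, -5]]
has determinant 0.) So 1 is an eigenvalue of K and (I - K) is not invertible. The finite-dimensional Fredholm alternative says: either (I - K) is invertible, or ker(I - K) ≠ {0} and then range(I - K) = ker((I - K)^*)^⊥, with dim ker(I - K) = dim ker((I - K)^*). We are in the second case, so we need both kernels. Kernel of I - K: (I - K) u = u - u (v·u) = u - u = 0, so ker(I - K) = span{u} = span{(1, 2, -3)} (it is exactly 1-dimensional because rank(I - K) = 2). Kernel of the adjoint: K is real, so (I - K)^* = I - K^T = I - v u^T, and (I - v u^T) v = v - v (u·v) = 0; hence ker((I - K)^*) = span{v} = span{(1, -3, -2)}. Therefore (I - K) x = y is solvable iff <y, v> = 0, i.e. iff y_1 - 3y_2 - 2y_3 = 0. When this holds, K y = u (v·y) = 0, so (I - K) y = y and x = y is a particular solution; the full solution set is the line x = y + c·u = y + c·(1, 2, -3), c ∈ C.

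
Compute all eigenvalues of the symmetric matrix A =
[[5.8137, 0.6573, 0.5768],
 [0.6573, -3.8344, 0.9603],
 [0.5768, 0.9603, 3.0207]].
sigma(A) ≈ {-4, 3, 6}

A is real symmetric, so its spectrum consists of real eigenvalues. Expanding the characteristic polynomial of the displayed matrix gives
  det(λ I - A) = p(λ) = λ^3 + (-5)λ^2 + (-18)λ + (72).
Solving p(λ) = 0 yields eigenvalues ≈ -4, 3, 6. (A is shown rounded to 4 decimals, so these recover the underlying integer eigenvalues to within that precision.)
Verification: the trace of A = 5 equals the sum of eigenvalues 5, and det(A) ≈ -72.0001 matches the eigenvalue product -72.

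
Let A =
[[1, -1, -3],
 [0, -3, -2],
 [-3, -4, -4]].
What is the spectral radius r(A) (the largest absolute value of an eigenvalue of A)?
r(A) ≈ 7.1858

The eigenvalues of A are the roots of its characteristic polynomial. With M = A (coefficients from the trace, the sum of principal 2x2 minors, and det A):
  p(λ) = det(λ I - M) = λ^3 + 6λ^2 - 12λ - 25.
No integer candidate from the rational root theorem (±divisors of 25) is a root, so the roots are irrational. The cubic discriminant is Δ = 49221 > 0, so there are three distinct real roots. p(-8) = -57 and p(-7) = 10 have opposite signs, so a root lies in (-8, -7); Newton's method refines it to λ ≈ -7.1858. p(-2) = 15 and p(-1) = -8 have opposite signs, so a root lies in (-2, -1); Newton's method refines it to λ ≈ -1.3643. p(2) = -17 and p(3) = 20 have opposite signs, so a root lies in (2, 3); Newton's method refines it to λ ≈ 2.5501. Check (Vieta): the three roots sum to -6, matching tr M = -6.
Thus the eigenvalues (to 4 decimals) are -7.1858 (modulus 7.1858); -1.3643 (modulus 1.3643); 2.5501 (modulus 2.5501). The spectral radius is the largest modulus: r(A) ≈ 7.1858. (Cross-check: r(A) ≤ ||A||_2 ≈ 7.5363; equality holds whenever A is normal, though it can also hold for some non-normal A.)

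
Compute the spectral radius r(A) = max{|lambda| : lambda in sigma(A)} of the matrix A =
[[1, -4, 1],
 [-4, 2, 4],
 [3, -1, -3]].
r(A) ≈ 4.7788

The eigenvalues of A are the roots of its characteristic polynomial. With M = A (coefficients from the trace, the sum of principal 2x2 minors, and det A):
  p(λ) = det(λ I - M) = λ^3 - 22λ + 4.
No integer candidate from the rational root theorem (±divisors of 4) is a root, so the roots are irrational. The cubic discriminant is Δ = 42160 > 0, so there are three distinct real roots. p(-5) = -11 and p(-4) = 28 have opposite signs, so a root lies in (-5, -4); Newton's method refines it to λ ≈ -4.7788. p(0) = 4 and p(1) = -17 have opposite signs, so a root lies in (0, 1); Newton's method refines it to λ ≈ 0.1821. p(4) = -20 and p(5) = 19 have opposite signs, so a root lies in (4, 5); Newton's method refines it to λ ≈ 4.5967. Check (Vieta): the three roots sum to 0, matching tr M = 0.
Thus the eigenvalues (to 4 decimals) are -4.7788 (modulus 4.7788); 0.1821 (modulus 0.1821); 4.5967 (modulus 4.5967). The spectral radius is the largest modulus: r(A) ≈ 4.7788. (Cross-check: r(A) ≤ ||A||_2 ≈ 7.5406; equality holds whenever A is normal, though it can also hold for some non-normal A.)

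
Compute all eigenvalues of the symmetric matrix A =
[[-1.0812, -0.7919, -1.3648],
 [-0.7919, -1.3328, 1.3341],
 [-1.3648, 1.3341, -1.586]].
sigma(A) ≈ {-3, -2, 1}

A is real symmetric, so its spectrum consists of real eigenvalues. Expanding the characteristic polynomial of the displayed matrix gives
  det(λ I - A) = p(λ) = λ^3 + (4)λ^2 + (1)λ + (-6).
Solving p(λ) = 0 yields eigenvalues ≈ -3, -2, 1. (A is shown rounded to 4 decimals, so these recover the underlying integer eigenvalues to within that precision.)
Verification: the trace of A = -4 equals the sum of eigenvalues -4, and det(A) ≈ 5.9998 matches the eigenvalue product 6.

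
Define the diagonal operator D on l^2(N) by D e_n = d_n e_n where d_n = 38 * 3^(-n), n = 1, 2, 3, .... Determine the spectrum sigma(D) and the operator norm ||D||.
sigma(D) = {38 * 3^(-n) : n ≥ 1} ∪ {0}; ||D|| = 38/3

A bounded diagonal operator on l^2 with diagonal entries d_n has spectrum equal to the closure of {d_n : n ≥ 1}: every d_n is an eigenvalue (with eigenvector e_n), so {d_n} ⊂ sigma(D); the spectrum is closed, so its closure is too; and for lambda not in the closure, (D - lambda I) has bounded inverse (the diagonal entries 1/(d_n - lambda) are bounded). For our sequence d_n = 38 * 3^(-n), n = 1, 2, 3, ...:
  - {d_n} = {38 * 3^(-n) : n ≥ 1}; the only limit point is 0
  - closure = {38 * 3^(-n) : n ≥ 1} ∪ {0}
For the norm: a diagonal operator has ||D|| = sup_n |d_n|. Here d_n = 38 * 3^(-n) is positive and decreasing, so sup_n |d_n| = d_1 = 38/3. So ||D|| = 38/3.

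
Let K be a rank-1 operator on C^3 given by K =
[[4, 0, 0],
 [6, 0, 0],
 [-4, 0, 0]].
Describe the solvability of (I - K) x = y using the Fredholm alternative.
(I - K) is invertible (det(I - K) = -3 ≠ 0), so for every y in C^3 the equation (I - K) x = y has a unique solution.

K has rank 1, so it is an outer product K = u v^T: every row of K is a multiple of one row vector. Reading off the entries, u = (2, 3, -2) and v = (2, 0, 0) (row i of K equals u_i·v^T). A rank-one matrix u v^T satisfies K u = u (v·u) and kills the (2)-dimensional subspace v^⊥, so its characteristic polynomial is lambda^2 (lambda - v·u) with v·u = tr K = 4. Hence the eigenvalues of I - K are 1 (multiplicity 2) and 1 - (4) = -3, so det(I - K) = -3. (Direct check: I - K =
[[-3, 0, 0],
 [-6, 1, 0],
 [4, 0, 1]]
has determinant -3.) The finite-dimensional Fredholm alternative says: either (I - K) is invertible, or ker(I - K) ≠ {0} and then range(I - K) = ker((I - K)^*)^⊥, with dim ker(I - K) = dim ker((I - K)^*). Since det(I - K) ≠ 0, 1 is not an eigenvalue of K and ker(I - K) = {0}, so we are in the first case: for every y there is a unique x = (I - K)^(-1) y. Explicitly, by the Sherman–Morrison formula, (I - u v^T)^(-1) = I + u v^T/(1 - v·u), i.e. (I - K)^(-1) = I + K/(-3).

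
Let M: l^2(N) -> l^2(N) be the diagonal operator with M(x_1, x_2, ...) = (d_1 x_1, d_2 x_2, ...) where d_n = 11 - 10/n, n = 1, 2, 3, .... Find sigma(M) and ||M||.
sigma(M) = {11 - 10/n : n ≥ 1} ∪ {11}; ||M|| = 11

A bounded diagonal operator on l^2 with diagonal entries d_n has spectrum equal to the closure of {d_n : n ≥ 1}: every d_n is an eigenvalue (with eigenvector e_n), so {d_n} ⊂ sigma(M); the spectrum is closed, so its closure is too; and for lambda not in the closure, (M - lambda I) has bounded inverse (the diagonal entries 1/(d_n - lambda) are bounded). For our sequence d_n = 11 - 10/n, n = 1, 2, 3, ...:
  - {d_n} = {11 - 10/n : n ≥ 1}; the only limit point is 11
  - closure = {11 - 10/n : n ≥ 1} ∪ {11}
For the norm: a diagonal operator has ||M|| = sup_n |d_n|. Here d_n = 11 - 10/n increases monotonically from d_1 = 1 toward 11, with all terms in [1, 11); so sup_n |d_n| = 11 (the supremum is the limit, not attained). So ||M|| = 11.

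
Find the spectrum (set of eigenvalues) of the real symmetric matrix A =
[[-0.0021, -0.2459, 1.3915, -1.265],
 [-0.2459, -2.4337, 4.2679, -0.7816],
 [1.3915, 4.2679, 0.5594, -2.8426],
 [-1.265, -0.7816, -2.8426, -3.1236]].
sigma(A) ≈ {-6, -4, 0, 5}

A is real symmetric, so its spectrum consists of real eigenvalues. Expanding the characteristic polynomial of the displayed matrix gives
  det(λ I - A) = p(λ) = λ^4 + (5)λ^3 + (-26)λ^2 + (-120)λ + (-0.0039).
Solving p(λ) = 0 yields eigenvalues ≈ -6, -4, 0, 5. (A is shown rounded to 4 decimals, so these recover the underlying integer eigenvalues to within that precision.)
Verification: the trace of A = -5 equals the sum of eigenvalues -5, and det(A) ≈ -0.0039 matches the eigenvalue product 0.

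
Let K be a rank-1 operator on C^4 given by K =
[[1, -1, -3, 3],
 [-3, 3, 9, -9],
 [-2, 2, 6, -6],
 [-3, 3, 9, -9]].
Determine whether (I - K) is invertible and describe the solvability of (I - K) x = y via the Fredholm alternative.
(I - K) is singular (det(I - K) = 0, i.e. 1 ∈ sigma(K)). (I - K) x = y is solvable iff y ⊥ ker((I - K)^*) = span{(1, -1, -3, 3)}, i.e. iff y_1 - y_2 - 3y_3 + 3y_4 = 0. When solvable, the solutions are x = y + c·(1, -3, -2, -3), c arbitrary (ker(I - K) = span{(1, -3, -2, -3)}, dimension 1).

K has rank 1, so it is an outer product K = u v^T: every row of K is a multiple of one row vector. Reading off the entries, u = (1, -3, -2, -3) and v = (1, -1, -3, 3) (row i of K equals u_i·v^T). A rank-one matrix u v^T satisfies K u = u (v·u) and kills the (3)-dimensional subspace v^⊥, so its characteristic polynomial is lambda^3 (lambda - v·u) with v·u = tr K = 1. Hence the eigenvalues of I - K are 1 (multiplicity 3) and 1 - (1) = 0, so det(I - K) = 0. (Direct check: I - K =
[[0, 1, 3, -3],
 [3, -2, -9, 9],
 [2, -2, -5, 6],
 [3, -3, -9, 10]]
has determinant 0.) So 1 is an eigenvalue of K and (I - K) is not invertible. The finite-dimensional Fredholm alternative says: either (I - K) is invertible, or ker(I - K) ≠ {0} and then range(I - K) = ker((I - K)^*)^⊥, with dim ker(I - K) = dim ker((I - K)^*). We are in the second case, so we need both kernels. Kernel of I - K: (I - K) u = u - u (v·u) = u - u = 0, so ker(I - K) = span{u} = span{(1, -3, -2, -3)} (it is exactly 1-dimensional because rank(I - K) = 3). Kernel of the adjoint: K is real, so (I - K)^* = I - K^T = I - v u^T, and (I - v u^T) v = v - v (u·v) = 0; hence ker((I - K)^*) = span{v} = span{(1, -1, -3, 3)}. Therefore (I - K) x = y is solvable iff <y, v> = 0, i.e. iff y_1 - y_2 - 3y_3 + 3y_4 = 0. When this holds, K y = u (v·y) = 0, so (I - K) y = y and x = y is a particular solution; the full solution set is the line x = y + c·u = y + c·(1, -3, -2, -3), c ∈ C.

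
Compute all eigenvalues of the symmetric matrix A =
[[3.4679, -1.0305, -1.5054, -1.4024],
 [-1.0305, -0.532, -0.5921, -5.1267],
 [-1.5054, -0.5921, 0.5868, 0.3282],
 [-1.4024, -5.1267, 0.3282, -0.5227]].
sigma(A) ≈ {-6, 0, 4, 5}

A is real symmetric, so its spectrum consists of real eigenvalues. Expanding the characteristic polynomial of the displayed matrix gives
  det(λ I - A) = p(λ) = λ^4 + (-3)λ^3 + (-34)λ^2 + (120)λ + (-0.0054).
Solving p(λ) = 0 yields eigenvalues ≈ -6, 0, 4, 5. (A is shown rounded to 4 decimals, so these recover the underlying integer eigenvalues to within that precision.)
Verification: the trace of A = 3 equals the sum of eigenvalues 3, and det(A) ≈ -0.0054 matches the eigenvalue product 0.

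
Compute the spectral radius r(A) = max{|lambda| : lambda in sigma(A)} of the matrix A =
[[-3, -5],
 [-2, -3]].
r(A) = (6 + sqrt(40))/2 ≈ 6.1623

The eigenvalues of A are the roots of its characteristic polynomial. With M = A (coefficients from the trace and determinant):
  p(λ) = det(λ I - M) = λ^2 + 6λ - 1.
For λ^2 + 6λ - 1 the discriminant is 40. It is nonnegative but not a perfect square, so the roots are real and irrational: λ = (-6 ± sqrt(40))/2 ≈ 0.1623, -6.1623.
Thus the eigenvalues (to 4 decimals) are 0.1623 (modulus 0.1623); -6.1623 (modulus 6.1623). The spectral radius is the largest modulus: r(A) = (6 + sqrt(40))/2 ≈ 6.1623. (Cross-check: r(A) ≤ ||A||_2 ≈ 6.8541; equality holds whenever A is normal, though it can also hold for some non-normal A.)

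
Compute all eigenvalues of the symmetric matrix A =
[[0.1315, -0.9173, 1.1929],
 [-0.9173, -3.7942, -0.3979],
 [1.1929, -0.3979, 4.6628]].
sigma(A) ≈ {-4, 0, 5}

A is real symmetric, so its spectrum consists of real eigenvalues. Expanding the characteristic polynomial of the displayed matrix gives
  det(λ I - A) = p(λ) = λ^3 + (-1)λ^2 + (-20)λ + (0).
Solving p(λ) = 0 yields eigenvalues ≈ -4, 0, 5. (A is shown rounded to 4 decimals, so these recover the underlying integer eigenvalues to within that precision.)
Verification: the trace of A = 1 equals the sum of eigenvalues 1, and det(A) ≈ -0.0007 matches the eigenvalue product 0.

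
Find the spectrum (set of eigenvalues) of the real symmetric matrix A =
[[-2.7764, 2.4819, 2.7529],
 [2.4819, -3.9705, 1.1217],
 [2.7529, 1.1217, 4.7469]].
sigma(A) ≈ {-6, -2, 6}

A is real symmetric, so its spectrum consists of real eigenvalues. Expanding the characteristic polynomial of the displayed matrix gives
  det(λ I - A) = p(λ) = λ^3 + (2)λ^2 + (-36)λ + (-72).
Solving p(λ) = 0 yields eigenvalues ≈ -6, -2, 6. (A is shown rounded to 4 decimals, so these recover the underlying integer eigenvalues to within that precision.)
Verification: the trace of A = -2 equals the sum of eigenvalues -2, and det(A) ≈ 71.9997 matches the eigenvalue product 72.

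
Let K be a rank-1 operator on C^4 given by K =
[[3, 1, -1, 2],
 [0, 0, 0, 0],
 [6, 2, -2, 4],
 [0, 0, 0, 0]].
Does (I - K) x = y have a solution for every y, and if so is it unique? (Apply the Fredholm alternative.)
(I - K) is singular (det(I - K) = 0, i.e. 1 ∈ sigma(K)). (I - K) x = y is solvable iff y ⊥ ker((I - K)^*) = span{(3, 1, -1, 2)}, i.e. iff 3y_1 + y_2 - y_3 + 2y_4 = 0. When solvable, the solutions are x = y + c·(1, 0, 2, 0), c arbitrary (ker(I - K) = span{(1, 0, 2, 0)}, dimension 1).

K has rank 1, so it is an outer product K = u v^T: every row of K is a multiple of one row vector. Reading off the entries, u = (1, 0, 2, 0) and v = (3, 1, -1, 2) (row i of K equals u_i·v^T). A rank-one matrix u v^T satisfies K u = u (v·u) and kills the (3)-dimensional subspace v^⊥, so its characteristic polynomial is lambda^3 (lambda - v·u) with v·u = tr K = 1. Hence the eigenvalues of I - K are 1 (multiplicity 3) and 1 - (1) = 0, so det(I - K) = 0. (Direct check: I - K =
[[-2, -1, 1, -2],
 [0, 1, 0, 0],
 [-6, -2, 3, -4],
 [0, 0, 0, 1]]
has determinant 0.) So 1 is an eigenvalue of K and (I - K) is not invertible. The finite-dimensional Fredholm alternative says: either (I - K) is invertible, or ker(I - K) ≠ {0} and then range(I - K) = ker((I - K)^*)^⊥, with dim ker(I - K) = dim ker((I - K)^*). We are in the second case, so we need both kernels. Kernel of I - K: (I - K) u = u - u (v·u) = u - u = 0, so ker(I - K) = span{u} = span{(1, 0, 2, 0)} (it is exactly 1-dimensional because rank(I - K) = 3). Kernel of the adjoint: K is real, so (I - K)^* = I - K^T = I - v u^T, and (I - v u^T) v = v - v (u·v) = 0; hence ker((I - K)^*) = span{v} = span{(3, 1, -1, 2)}. Therefore (I - K) x = y is solvable iff <y, v> = 0, i.e. iff 3y_1 + y_2 - y_3 + 2y_4 = 0. When this holds, K y = u (v·y) = 0, so (I - K) y = y and x = y is a particular solution; the full solution set is the line x = y + c·u = y + c·(1, 0, 2, 0), c ∈ C.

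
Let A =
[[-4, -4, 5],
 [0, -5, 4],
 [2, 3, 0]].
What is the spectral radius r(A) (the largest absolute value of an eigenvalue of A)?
r(A) ≈ 8.2786

The eigenvalues of A are the roots of its characteristic polynomial. With M = A (coefficients from the trace, the sum of principal 2x2 minors, and det A):
  p(λ) = det(λ I - M) = λ^3 + 9λ^2 - 2λ - 66.
No integer candidate from the rational root theorem (±divisors of 66) is a root, so the roots are irrational. The cubic discriminant is Δ = 96584 > 0, so there are three distinct real roots. p(-9) = -48 and p(-8) = 14 have opposite signs, so a root lies in (-9, -8); Newton's method refines it to λ ≈ -8.2786. p(-4) = 22 and p(-3) = -6 have opposite signs, so a root lies in (-4, -3); Newton's method refines it to λ ≈ -3.2072. p(2) = -26 and p(3) = 36 have opposite signs, so a root lies in (2, 3); Newton's method refines it to λ ≈ 2.4858. Check (Vieta): the three roots sum to -9, matching tr M = -9.
Thus the eigenvalues (to 4 decimals) are -8.2786 (modulus 8.2786); -3.2072 (modulus 3.2072); 2.4858 (modulus 2.4858). The spectral radius is the largest modulus: r(A) ≈ 8.2786. (Cross-check: r(A) ≤ ||A||_2 ≈ 9.8591; equality holds whenever A is normal, though it can also hold for some non-normal A.)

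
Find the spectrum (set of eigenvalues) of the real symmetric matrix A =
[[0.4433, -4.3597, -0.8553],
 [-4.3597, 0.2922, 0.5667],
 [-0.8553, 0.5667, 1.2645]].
sigma(A) ≈ {-4, 1, 5}

A is real symmetric, so its spectrum consists of real eigenvalues. Expanding the characteristic polynomial of the displayed matrix gives
  det(λ I - A) = p(λ) = λ^3 + (-2)λ^2 + (-19)λ + (20).
Solving p(λ) = 0 yields eigenvalues ≈ -4, 1, 5. (A is shown rounded to 4 decimals, so these recover the underlying integer eigenvalues to within that precision.)
Verification: the trace of A = 2 equals the sum of eigenvalues 2, and det(A) ≈ -20.0004 matches the eigenvalue product -20.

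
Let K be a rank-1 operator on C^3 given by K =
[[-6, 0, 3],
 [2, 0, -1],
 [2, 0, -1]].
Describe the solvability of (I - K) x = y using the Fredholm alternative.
(I - K) is invertible (det(I - K) = 8 ≠ 0), so for every y in C^3 the equation (I - K) x = y has a unique solution.

K has rank 1, so it is an outer product K = u v^T: every row of K is a multiple of one row vector. Reading off the entries, u = (-3, 1, 1) and v = (2, 0, -1) (row i of K equals u_i·v^T). A rank-one matrix u v^T satisfies K u = u (v·u) and kills the (2)-dimensional subspace v^⊥, so its characteristic polynomial is lambda^2 (lambda - v·u) with v·u = tr K = -7. Hence the eigenvalues of I - K are 1 (multiplicity 2) and 1 - (-7) = 8, so det(I - K) = 8. (Direct check: I - K =
[[7, 0, -3],
 [-2, 1, 1],
 [-2, 0, 2]]
has determinant 8.) The finite-dimensional Fredholm alternative says: either (I - K) is invertible, or ker(I - K) ≠ {0} and then range(I - K) = ker((I - K)^*)^⊥, with dim ker(I - K) = dim ker((I - K)^*). Since det(I - K) ≠ 0, 1 is not an eigenvalue of K and ker(I - K) = {0}, so we are in the first case: for every y there is a unique x = (I - K)^(-1) y. Explicitly, by the Sherman–Morrison formula, (I - u v^T)^(-1) = I + u v^T/(1 - v·u), i.e. (I - K)^(-1) = I + K/(8).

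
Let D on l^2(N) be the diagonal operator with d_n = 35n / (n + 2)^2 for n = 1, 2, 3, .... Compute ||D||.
||D|| = 35/8 (attained at n = 2)

For D diagonal, ||D|| = sup_n |d_n|. Treat f(x) = 35x / (x + 2)^2 for real x > 0. By the quotient rule, f'(x) = 35(2 - x)/(x + 2)^3, which is positive for x < 2 and negative for x > 2. So f has a unique maximum at x = 2, and since 2 is a positive integer, the supremum over n ≥ 1 is attained at n = 2: d_2 = 35·2/(2 + 2)^2 = 35·2/16 = 35/8. Hence ||D|| = 35/8.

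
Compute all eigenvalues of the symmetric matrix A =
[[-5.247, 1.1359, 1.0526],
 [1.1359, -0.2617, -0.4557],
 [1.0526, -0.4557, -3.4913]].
sigma(A) ≈ {-6, -3, 0}

A is real symmetric, so its spectrum consists of real eigenvalues. Expanding the characteristic polynomial of the displayed matrix gives
  det(λ I - A) = p(λ) = λ^3 + (9)λ^2 + (18)λ + (0).
Solving p(λ) = 0 yields eigenvalues ≈ -6, -3, 0. (A is shown rounded to 4 decimals, so these recover the underlying integer eigenvalues to within that precision.)
Verification: the trace of A = -9 equals the sum of eigenvalues -9, and det(A) ≈ 0.0005 matches the eigenvalue product 0.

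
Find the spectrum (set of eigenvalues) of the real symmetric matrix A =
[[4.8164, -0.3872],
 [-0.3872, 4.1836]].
sigma(A) ≈ {4, 5}

A is real symmetric, so its spectrum consists of real eigenvalues. Expanding the characteristic polynomial of the displayed matrix gives
  det(λ I - A) = p(λ) = λ^2 + (-9)λ + (20).
Solving p(λ) = 0 yields eigenvalues ≈ 4, 5. (A is shown rounded to 4 decimals, so these recover the underlying integer eigenvalues to within that precision.)
Verification: the trace of A = 9 equals the sum of eigenvalues 9, and det(A) ≈ 20.0000 matches the eigenvalue product 20.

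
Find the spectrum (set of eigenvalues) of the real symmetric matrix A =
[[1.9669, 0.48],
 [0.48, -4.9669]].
sigma(A) ≈ {-5, 2}

A is real symmetric, so its spectrum consists of real eigenvalues. Expanding the characteristic polynomial of the displayed matrix gives
  det(λ I - A) = p(λ) = λ^2 + (3)λ + (-10).
Solving p(λ) = 0 yields eigenvalues ≈ -5, 2. (A is shown rounded to 4 decimals, so these recover the underlying integer eigenvalues to within that precision.)
Verification: the trace of A = -3 equals the sum of eigenvalues -3, and det(A) ≈ -9.9998 matches the eigenvalue product -10.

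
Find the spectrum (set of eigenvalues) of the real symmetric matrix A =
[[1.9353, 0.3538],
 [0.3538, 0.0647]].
sigma(A) ≈ {0, 2}

A is real symmetric, so its spectrum consists of real eigenvalues. Expanding the characteristic polynomial of the displayed matrix gives
  det(λ I - A) = p(λ) = λ^2 + (-2)λ + (0).
Solving p(λ) = 0 yields eigenvalues ≈ 0, 2. (A is shown rounded to 4 decimals, so these recover the underlying integer eigenvalues to within that precision.)
Verification: the trace of A = 2 equals the sum of eigenvalues 2, and det(A) ≈ 0.0000 matches the eigenvalue product 0.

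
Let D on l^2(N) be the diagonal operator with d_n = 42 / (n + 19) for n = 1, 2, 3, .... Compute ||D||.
||D|| = 21/10 (attained at n = 1)

For D diagonal, ||D|| = sup_n |d_n| = sup_n 42/(n + 19). This is positive and strictly decreasing in n, so the supremum is attained at n = 1: d_1 = 42/(1 + 19) = 21/10. Hence ||D|| = 21/10.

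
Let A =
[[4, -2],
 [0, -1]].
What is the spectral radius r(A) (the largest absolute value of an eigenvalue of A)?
r(A) = 4

The eigenvalues of A are the roots of its characteristic polynomial. With M = A (coefficients from the trace and determinant):
  p(λ) = det(λ I - M) = λ^2 - 3λ - 4.
For λ^2 - 3λ - 4 the discriminant is 25. It is a perfect square (5^2), so the roots are rational: λ = (3 ± 5)/2 = 4, -1.
Thus the eigenvalues (to 4 decimals) are 4 (modulus 4); -1 (modulus 1). The spectral radius is the largest modulus: r(A) = 4. (Cross-check: r(A) ≤ ||A||_2 ≈ 4.4954; equality holds whenever A is normal, though it can also hold for some non-normal A.)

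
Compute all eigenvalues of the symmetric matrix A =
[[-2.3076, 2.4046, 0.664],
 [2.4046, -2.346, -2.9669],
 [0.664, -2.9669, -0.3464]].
sigma(A) ≈ {-6, -1, 2}

A is real symmetric, so its spectrum consists of real eigenvalues. Expanding the characteristic polynomial of the displayed matrix gives
  det(λ I - A) = p(λ) = λ^3 + (5)λ^2 + (-8)λ + (-12).
Solving p(λ) = 0 yields eigenvalues ≈ -6, -1, 2. (A is shown rounded to 4 decimals, so these recover the underlying integer eigenvalues to within that precision.)
Verification: the trace of A = -5 equals the sum of eigenvalues -5, and det(A) ≈ 12.0004 matches the eigenvalue product 12.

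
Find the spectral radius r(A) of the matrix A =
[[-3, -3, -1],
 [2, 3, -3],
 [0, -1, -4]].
r(A) ≈ 4.093

The eigenvalues of A are the roots of its characteristic polynomial. With M = A (coefficients from the trace, the sum of principal 2x2 minors, and det A):
  p(λ) = det(λ I - M) = λ^3 + 4λ^2 - 6λ - 23.
No integer candidate from the rational root theorem (±divisors of 23) is a root, so the roots are irrational. The cubic discriminant is Δ = 2981 > 0, so there are three distinct real roots. p(-5) = -18 and p(-4) = 1 have opposite signs, so a root lies in (-5, -4); Newton's method refines it to λ ≈ -4.093. p(-3) = 4 and p(-2) = -3 have opposite signs, so a root lies in (-3, -2); Newton's method refines it to λ ≈ -2.3245. p(2) = -11 and p(3) = 22 have opposite signs, so a root lies in (2, 3); Newton's method refines it to λ ≈ 2.4175. Check (Vieta): the three roots sum to -4, matching tr M = -4.
Thus the eigenvalues (to 4 decimals) are -4.093 (modulus 4.093); -2.3245 (modulus 2.3245); 2.4175 (modulus 2.4175). The spectral radius is the largest modulus: r(A) ≈ 4.093. (Cross-check: r(A) ≤ ||A||_2 ≈ 5.7449; equality holds whenever A is normal, though it can also hold for some non-normal A.)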